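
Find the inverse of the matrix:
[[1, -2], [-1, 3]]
[[3, 2], [1, 1]]

For [[a,b],[c,d]], inverse = (1/det)·[[d,-b],[-c,a]]
det = 1·3 - -2·-1 = 1
Inverse = (1/1)·[[3, 2], [1, 1]]
        = [[3, 2], [1, 1]]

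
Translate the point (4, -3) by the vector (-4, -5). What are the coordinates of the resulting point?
(0, -8)

Translation by (-4, -5):
x' = 4 + -4 = 0
y' = -3 + -5 = -8
Homogeneous matrix: [[1, 0, -4], [0, 1, -5], [0, 0, 1]]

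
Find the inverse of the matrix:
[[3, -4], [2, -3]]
[[3, -4], [2, -3]]

For [[a,b],[c,d]], inverse = (1/det)·[[d,-b],[-c,a]]
det = 3·-3 - -4·2 = -1
Inverse = (1/-1)·[[-3, 4], [-2, 3]]
        = [[3, -4], [2, -3]]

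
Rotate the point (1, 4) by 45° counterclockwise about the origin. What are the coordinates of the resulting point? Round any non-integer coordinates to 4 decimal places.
(-2.1213, 3.5355)

Rotation matrix R(θ) = [[cos θ, -sin θ], [sin θ, cos θ]]; for θ = 45°:
R = [[√2/2, -√2/2], [√2/2, √2/2]]
Result: R × [1, 4]ᵀ = [√2/2·1 + (-√2/2)·4, √2/2·1 + (√2/2)·4]ᵀ = (-2.1213, 3.5355)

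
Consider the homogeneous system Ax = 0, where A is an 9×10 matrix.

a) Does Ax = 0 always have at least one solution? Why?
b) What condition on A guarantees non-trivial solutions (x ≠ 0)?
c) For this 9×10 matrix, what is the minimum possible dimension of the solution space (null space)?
a) Yes, x = 0 is always a solution. b) When A has linearly dependent columns (rank < n). c) Minimum nullity = 1.

a) x = 0 satisfies A·0 = 0, so the zero vector is always a solution.
b) Non-trivial solutions exist iff the columns of A are linearly dependent, equivalently rank(A) < n (the number of columns).
c) By rank-nullity, rank(A) + nullity(A) = n = 10. Since A has only 9 rows, rank(A) ≤ 9, so nullity(A) ≥ 10 - 9 = 1.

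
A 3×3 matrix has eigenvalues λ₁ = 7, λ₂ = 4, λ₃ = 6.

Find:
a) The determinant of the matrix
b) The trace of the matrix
det = 168, trace = 17

Two standard eigenvalue identities:
- det(A) equals the product of the eigenvalues (counted with multiplicity).
- trace(A) equals the sum of the eigenvalues.
det(A) = (7)*(4)*(6) = 168.
trace(A) = 7 + 4 + 6 = 17.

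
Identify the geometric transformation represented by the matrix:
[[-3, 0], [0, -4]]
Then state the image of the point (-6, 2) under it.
non-uniform scaling by (-3, -4); image of (-6, 2) is (18, -8)

This is diagonal with distinct entries, so it scales the x-axis by -3 and the y-axis by -4.
The matrix [[-3, 0], [0, -4]] represents: non-uniform scaling by (-3, -4).
Applying it to (-6, 2): [-3·-6 + 0·2, 0·-6 + -4·2] = (18, -8).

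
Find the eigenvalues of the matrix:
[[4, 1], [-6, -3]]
λ = -2 and λ = 3

Characteristic equation: det(A - λI) = 0
λ² - (trace)λ + (det) = 0
λ² - (1)λ + (-6) = 0
λ² - 1λ - 6 = 0
Solving: λ = -2, 3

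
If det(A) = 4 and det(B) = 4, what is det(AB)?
16

Use the multiplicative property of determinants: det(AB) = det(A)*det(B).
det(AB) = (4)*(4) = 16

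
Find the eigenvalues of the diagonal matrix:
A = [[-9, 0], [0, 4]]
λ₁ = -9, λ₂ = 4

The characteristic polynomial of A is det(A - λI) = (-9 - λ)(4 - λ) = 0.
The roots are λ = -9 and λ = 4, so the eigenvalues are the diagonal entries.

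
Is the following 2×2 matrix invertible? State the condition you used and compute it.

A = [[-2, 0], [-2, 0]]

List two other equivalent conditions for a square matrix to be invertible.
No, not invertible; det(A) = 0 (two rows are equal, so the rows are linearly dependent). Equivalent conditions (failing for this A): rank(A) < 2; Ax = 0 has non-trivial solutions; 0 is an eigenvalue; the columns are linearly dependent.

To check invertibility, compute det(A).
In this matrix, row 0 and the last row are identical, so one row is a scalar multiple of another and the rows are linearly dependent.
A matrix with linearly dependent rows has det = 0 and is not invertible.
Equivalent failed conditions:
- rank(A) < 2.
- Ax = 0 has non-trivial solutions.
- 0 is an eigenvalue.
- The columns are linearly dependent.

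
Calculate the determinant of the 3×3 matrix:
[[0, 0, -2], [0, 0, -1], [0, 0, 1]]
0

Expansion along first row:
det = 0·det([[0,-1],[0,1]]) - 0·det([[0,-1],[0,1]]) + -2·det([[0,0],[0,0]])
    = 0·(0·1 - -1·0) - 0·(0·1 - -1·0) + -2·(0·0 - 0·0)
    = 0·0 - 0·0 + -2·0
    = 0 + 0 + 0 = 0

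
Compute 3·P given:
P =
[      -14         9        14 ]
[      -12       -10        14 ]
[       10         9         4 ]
3P =
[      -42        27        42 ]
[      -36       -30        42 ]
[       30        27        12 ]

Scalar multiplication is elementwise: (3P)[i][j] = 3 * P[i][j].
  (3P)[0][0] = 3 * (-14) = -42
  (3P)[0][1] = 3 * (9) = 27
  (3P)[0][2] = 3 * (14) = 42
  (3P)[1][0] = 3 * (-12) = -36
  (3P)[1][1] = 3 * (-10) = -30
  (3P)[1][2] = 3 * (14) = 42
  (3P)[2][0] = 3 * (10) = 30
  (3P)[2][1] = 3 * (9) = 27
  (3P)[2][2] = 3 * (4) = 12
3P =
[      -42        27        42 ]
[      -36       -30        42 ]
[       30        27        12 ]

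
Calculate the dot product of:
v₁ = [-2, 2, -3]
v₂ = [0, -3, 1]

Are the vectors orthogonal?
-9, No

The dot product is the sum of products of corresponding components.
v₁·v₂ = (-2)*(0) + (2)*(-3) + (-3)*(1) = 0 - 6 - 3 = -9.
Two vectors are orthogonal iff their dot product is 0; here the dot product is -9, so the vectors are not orthogonal.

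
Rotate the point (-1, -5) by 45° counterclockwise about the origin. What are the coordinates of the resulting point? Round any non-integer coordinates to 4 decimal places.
(2.8284, -4.2426)

Rotation matrix R(θ) = [[cos θ, -sin θ], [sin θ, cos θ]]; for θ = 45°:
R = [[√2/2, -√2/2], [√2/2, √2/2]]
Result: R × [-1, -5]ᵀ = [√2/2·-1 + (-√2/2)·-5, √2/2·-1 + (√2/2)·-5]ᵀ = (2.8284, -4.2426)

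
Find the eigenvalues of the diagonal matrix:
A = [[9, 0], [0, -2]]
λ₁ = 9, λ₂ = -2

The characteristic polynomial of A is det(A - λI) = (9 - λ)(-2 - λ) = 0.
The roots are λ = 9 and λ = -2, so the eigenvalues are the diagonal entries.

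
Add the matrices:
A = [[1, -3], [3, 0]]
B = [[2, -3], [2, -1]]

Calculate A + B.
[[3, -6], [5, -1]]

Add corresponding elements:
(1)+(2)=3
(-3)+(-3)=-6
(3)+(2)=5
(0)+(-1)=-1
A + B = [[3, -6], [5, -1]]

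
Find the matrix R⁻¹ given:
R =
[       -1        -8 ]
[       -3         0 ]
det(R) = -24
R⁻¹ =
[        0      -1/3 ]
[     -1/8      1/24 ]

For a 2×2 matrix R = [[a, b], [c, d]] with det(R) ≠ 0, R⁻¹ = (1/det(R)) * [[d, -b], [-c, a]].
det(R) = (-1)*(0) - (-8)*(-3) = 0 - 24 = -24.
R⁻¹ = (1/-24) * [[0, 8], [3, -1]].
Dividing each entry by -24 and reducing:
R⁻¹ =
[        0      -1/3 ]
[     -1/8      1/24 ]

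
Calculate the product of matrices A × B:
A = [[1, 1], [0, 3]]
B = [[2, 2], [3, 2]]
[[5, 4], [9, 6]]

Matrix multiplication:
C[0][0] = 1×2 + 1×3 = 5
C[0][1] = 1×2 + 1×2 = 4
C[1][0] = 0×2 + 3×3 = 9
C[1][1] = 0×2 + 3×2 = 6
Result: [[5, 4], [9, 6]]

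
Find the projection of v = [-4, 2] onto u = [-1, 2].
[-8/5, 16/5]

The projection of v onto u is proj_u(v) = ((v·u) / (u·u)) · u.
v·u = (-4)*(-1) + (2)*(2) = 8.
u·u = (-1)*(-1) + (2)*(2) = 5.
coefficient = 8 / 5 = 8/5.
proj_u(v) = 8/5 · [-1, 2] = [-8/5, 16/5].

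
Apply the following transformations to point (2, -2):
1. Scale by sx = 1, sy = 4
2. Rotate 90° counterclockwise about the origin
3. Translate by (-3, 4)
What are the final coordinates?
(5, 6)

Step 1: Scale → (2, -8)
Step 2: Rotate 90° → (8, 2)
Step 3: Translate → (5, 6)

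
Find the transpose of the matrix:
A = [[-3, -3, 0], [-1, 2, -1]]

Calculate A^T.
[[-3, -1], [-3, 2], [0, -1]]

The transpose sends entry (i,j) to (j,i); rows become columns.
Row 0 of A: [-3, -3, 0] -> column 0 of A^T.
Row 1 of A: [-1, 2, -1] -> column 1 of A^T.
A^T = [[-3, -1], [-3, 2], [0, -1]]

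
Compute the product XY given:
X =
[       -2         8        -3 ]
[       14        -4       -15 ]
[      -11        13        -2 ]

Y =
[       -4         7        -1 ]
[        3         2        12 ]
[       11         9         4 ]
XY =
[       -1       -25        86 ]
[     -233       -45      -122 ]
[       61       -69       159 ]

Matrix multiplication: (XY)[i][j] = sum over k of X[i][k] * Y[k][j].
  (XY)[0][0] = (-2)*(-4) + (8)*(3) + (-3)*(11) = -1
  (XY)[0][1] = (-2)*(7) + (8)*(2) + (-3)*(9) = -25
  (XY)[0][2] = (-2)*(-1) + (8)*(12) + (-3)*(4) = 86
  (XY)[1][0] = (14)*(-4) + (-4)*(3) + (-15)*(11) = -233
  (XY)[1][1] = (14)*(7) + (-4)*(2) + (-15)*(9) = -45
  (XY)[1][2] = (14)*(-1) + (-4)*(12) + (-15)*(4) = -122
  (XY)[2][0] = (-11)*(-4) + (13)*(3) + (-2)*(11) = 61
  (XY)[2][1] = (-11)*(7) + (13)*(2) + (-2)*(9) = -69
  (XY)[2][2] = (-11)*(-1) + (13)*(12) + (-2)*(4) = 159
XY =
[       -1       -25        86 ]
[     -233       -45      -122 ]
[       61       -69       159 ]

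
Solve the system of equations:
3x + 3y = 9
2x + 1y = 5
x = 2, y = 1

Use elimination (row reduction):
Equation 1: 3x + 3y = 9.
Equation 2: 2x + 1y = 5.
Multiply Eq1 by 2 and Eq2 by 3: 6x + 6y = 18;  6x + 3y = 15.
Subtract: (-3)y = -3, so y = 1.
Back-substitute into Eq1: 3x + 3*(1) = 9, so x = 2.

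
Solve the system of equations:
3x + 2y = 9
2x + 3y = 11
x = 1, y = 3

Use elimination (row reduction):
Equation 1: 3x + 2y = 9.
Equation 2: 2x + 3y = 11.
Multiply Eq1 by 2 and Eq2 by 3: 6x + 4y = 18;  6x + 9y = 33.
Subtract: (5)y = 15, so y = 3.
Back-substitute into Eq1: 3x + 2*(3) = 9, so x = 1.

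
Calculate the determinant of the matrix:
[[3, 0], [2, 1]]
3

For a 2×2 matrix [[a, b], [c, d]], det = ad - bc
det = (3)(1) - (0)(2) = 3 - 0 = 3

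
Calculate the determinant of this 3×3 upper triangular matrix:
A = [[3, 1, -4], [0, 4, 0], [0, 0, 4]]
48

The determinant of a triangular matrix is the product of its diagonal entries (the off-diagonal entries above the diagonal do not affect it).
det(A) = (3) * (4) * (4) = 48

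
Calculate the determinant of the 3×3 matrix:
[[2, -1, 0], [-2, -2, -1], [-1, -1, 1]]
-9

Expansion along first row:
det = 2·det([[-2,-1],[-1,1]]) - -1·det([[-2,-1],[-1,1]]) + 0·det([[-2,-2],[-1,-1]])
    = 2·(-2·1 - -1·-1) - -1·(-2·1 - -1·-1) + 0·(-2·-1 - -2·-1)
    = 2·-3 - -1·-3 + 0·0
    = -6 + -3 + 0 = -9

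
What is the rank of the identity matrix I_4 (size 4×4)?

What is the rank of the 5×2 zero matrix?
rank(I_4) = 4, rank(0) = 0

The identity I_4 has 4 columns that are the standard basis vectors e_1, …, e_4. These are linearly independent, so all 4 columns are pivots and rank(I_4) = 4.
The 5×2 zero matrix has every entry zero, so every row is the zero row and there are no pivots; rank(0) = 0.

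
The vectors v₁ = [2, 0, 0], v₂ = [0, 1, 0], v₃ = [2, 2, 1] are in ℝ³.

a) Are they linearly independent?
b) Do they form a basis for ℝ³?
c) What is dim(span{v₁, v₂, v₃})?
Yes independent, yes basis, dim = 3

Stack v₁, v₂, v₃ as rows of a 3×3 matrix.
[[2, 0, 0]; [0, 1, 0]; [2, 2, 1]] is already lower triangular with nonzero diagonal entries (2, 1, 1), so its determinant is the product of the diagonal entries, det = (2)·(1)·(1) = 2 ≠ 0, and the rows are linearly independent.
Three linearly independent vectors in ℝ³ form a basis for ℝ³, so dim(span{v₁,v₂,v₃}) = 3.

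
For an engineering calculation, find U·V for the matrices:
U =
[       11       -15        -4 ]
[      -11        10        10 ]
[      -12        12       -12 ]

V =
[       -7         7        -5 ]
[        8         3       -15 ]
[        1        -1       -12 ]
UV =
[     -201        36       218 ]
[      167       -57      -215 ]
[      168       -36        24 ]

Matrix multiplication: (UV)[i][j] = sum over k of U[i][k] * V[k][j].
  (UV)[0][0] = (11)*(-7) + (-15)*(8) + (-4)*(1) = -201
  (UV)[0][1] = (11)*(7) + (-15)*(3) + (-4)*(-1) = 36
  (UV)[0][2] = (11)*(-5) + (-15)*(-15) + (-4)*(-12) = 218
  (UV)[1][0] = (-11)*(-7) + (10)*(8) + (10)*(1) = 167
  (UV)[1][1] = (-11)*(7) + (10)*(3) + (10)*(-1) = -57
  (UV)[1][2] = (-11)*(-5) + (10)*(-15) + (10)*(-12) = -215
  (UV)[2][0] = (-12)*(-7) + (12)*(8) + (-12)*(1) = 168
  (UV)[2][1] = (-12)*(7) + (12)*(3) + (-12)*(-1) = -36
  (UV)[2][2] = (-12)*(-5) + (12)*(-15) + (-12)*(-12) = 24
UV =
[     -201        36       218 ]
[      167       -57      -215 ]
[      168       -36        24 ]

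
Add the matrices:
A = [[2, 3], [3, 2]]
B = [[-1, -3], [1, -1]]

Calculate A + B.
[[1, 0], [4, 1]]

Add corresponding elements:
(2)+(-1)=1
(3)+(-3)=0
(3)+(1)=4
(2)+(-1)=1
A + B = [[1, 0], [4, 1]]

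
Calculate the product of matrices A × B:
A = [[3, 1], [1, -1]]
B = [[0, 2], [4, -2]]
[[4, 4], [-4, 4]]

Matrix multiplication:
C[0][0] = 3×0 + 1×4 = 4
C[0][1] = 3×2 + 1×-2 = 4
C[1][0] = 1×0 + -1×4 = -4
C[1][1] = 1×2 + -1×-2 = 4
Result: [[4, 4], [-4, 4]]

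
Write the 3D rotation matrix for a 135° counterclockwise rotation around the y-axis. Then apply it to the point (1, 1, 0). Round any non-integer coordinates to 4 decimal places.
R = [[-√2/2, 0, √2/2], [0, 1, 0], [-√2/2, 0, -√2/2]]; R·(1, 1, 0) = (-0.7071, 1.0000, -0.7071)

Rotation matrix for 135° around y-axis:
cos(135°) = -√2/2, sin(135°) = √2/2
R = [[-√2/2, 0, √2/2], [0, 1, 0], [-√2/2, 0, -√2/2]]
Apply to (1, 1, 0): R·[1, 1, 0]ᵀ = (-0.7071, 1.0000, -0.7071)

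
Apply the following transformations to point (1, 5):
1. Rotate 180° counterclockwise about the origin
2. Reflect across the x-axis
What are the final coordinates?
(-1, 5)

Step 1: Rotate 180° → (-1, -5)
Step 2: Reflect across the x-axis → (-1, 5)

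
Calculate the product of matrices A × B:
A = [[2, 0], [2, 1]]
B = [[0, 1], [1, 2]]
[[0, 2], [1, 4]]

Matrix multiplication:
C[0][0] = 2×0 + 0×1 = 0
C[0][1] = 2×1 + 0×2 = 2
C[1][0] = 2×0 + 1×1 = 1
C[1][1] = 2×1 + 1×2 = 4
Result: [[0, 2], [1, 4]]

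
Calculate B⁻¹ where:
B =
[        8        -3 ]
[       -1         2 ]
det(B) = 13
B⁻¹ =
[     2/13      3/13 ]
[     1/13      8/13 ]

For a 2×2 matrix B = [[a, b], [c, d]] with det(B) ≠ 0, B⁻¹ = (1/det(B)) * [[d, -b], [-c, a]].
det(B) = (8)*(2) - (-3)*(-1) = 16 - 3 = 13.
B⁻¹ = (1/13) * [[2, 3], [1, 8]].
Dividing each entry by 13 and reducing:
B⁻¹ =
[     2/13      3/13 ]
[     1/13      8/13 ]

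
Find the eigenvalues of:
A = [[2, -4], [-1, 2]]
λ = 0, 4

Solve det(A - λI) = 0. For a 2×2 matrix this is λ² - (trace)λ + det = 0.
trace(A) = 2 + 2 = 4.
det(A) = (2)*(2) - (-4)*(-1) = 4 - 4 = 0.
Characteristic equation: λ² - (4)λ + (0) = 0.
Discriminant: (4)² - 4*(0) = 16 - 0 = 16.
Roots: λ = (4 ± √16) / 2 = 0, 4.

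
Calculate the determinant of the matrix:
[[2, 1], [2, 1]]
0

For a 2×2 matrix [[a, b], [c, d]], det = ad - bc
det = (2)(1) - (1)(2) = 2 - 2 = 0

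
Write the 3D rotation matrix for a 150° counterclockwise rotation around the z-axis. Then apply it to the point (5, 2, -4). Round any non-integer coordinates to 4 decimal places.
R = [[-√3/2, -1/2, 0], [1/2, -√3/2, 0], [0, 0, 1]]; R·(5, 2, -4) = (-5.3301, 0.7679, -4.0000)

Rotation matrix for 150° around z-axis:
cos(150°) = -√3/2, sin(150°) = 1/2
R = [[-√3/2, -1/2, 0], [1/2, -√3/2, 0], [0, 0, 1]]
Apply to (5, 2, -4): R·[5, 2, -4]ᵀ = (-5.3301, 0.7679, -4.0000)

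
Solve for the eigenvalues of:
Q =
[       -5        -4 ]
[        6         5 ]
λ = -1, 1

Solve det(Q - λI) = 0. For a 2×2 matrix the characteristic equation is λ² - (trace)λ + det = 0.
trace(Q) = a + d = -5 + 5 = 0.
det(Q) = a*d - b*c = (-5)*(5) - (-4)*(6) = -25 + 24 = -1.
Characteristic equation: λ² - (0)λ + (-1) = 0.
Discriminant = (0)² - 4*(-1) = 0 + 4 = 4.
λ = (0 ± √4) / 2 = (0 ± 2) / 2 = -1, 1.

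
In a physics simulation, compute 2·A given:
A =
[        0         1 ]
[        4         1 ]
2A =
[        0         2 ]
[        8         2 ]

Scalar multiplication is elementwise: (2A)[i][j] = 2 * A[i][j].
  (2A)[0][0] = 2 * (0) = 0
  (2A)[0][1] = 2 * (1) = 2
  (2A)[1][0] = 2 * (4) = 8
  (2A)[1][1] = 2 * (1) = 2
2A =
[        0         2 ]
[        8         2 ]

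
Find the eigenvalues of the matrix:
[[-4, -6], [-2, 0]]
λ = -6 and λ = 2

Characteristic equation: det(A - λI) = 0
λ² - (trace)λ + (det) = 0
λ² - (-4)λ + (-12) = 0
λ² + 4λ - 12 = 0
Solving: λ = -6, 2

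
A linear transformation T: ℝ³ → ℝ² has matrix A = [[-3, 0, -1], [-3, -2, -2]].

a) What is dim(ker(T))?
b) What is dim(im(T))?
dim(ker) = 1, dim(im) = 2

The two rows are not scalar multiples of one another (no single k satisfies row 2 = k × row 1), so they are linearly independent.
Thus rank(A) = 2.
dim(im(T)) = rank(A) = 2.
By the rank-nullity theorem applied to T: ℝ³ → ℝ², rank(A) + nullity(A) = 3 (the domain dimension), so dim(ker(T)) = 3 - 2 = 1.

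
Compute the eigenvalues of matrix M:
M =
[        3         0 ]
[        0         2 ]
λ = 2, 3

Solve det(M - λI) = 0. For a 2×2 matrix the characteristic equation is λ² - (trace)λ + det = 0.
trace(M) = a + d = 3 + 2 = 5.
det(M) = a*d - b*c = (3)*(2) - (0)*(0) = 6 - 0 = 6.
Characteristic equation: λ² - (5)λ + (6) = 0.
Discriminant = (5)² - 4*(6) = 25 - 24 = 1.
λ = (5 ± √1) / 2 = (5 ± 1) / 2 = 2, 3.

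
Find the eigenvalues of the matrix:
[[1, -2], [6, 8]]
λ = 4 and λ = 5

Characteristic equation: det(A - λI) = 0
λ² - (trace)λ + (det) = 0
λ² - (9)λ + (20) = 0
λ² - 9λ + 20 = 0
Solving: λ = 4, 5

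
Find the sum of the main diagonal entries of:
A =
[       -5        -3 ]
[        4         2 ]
tr(A) = -5 + 2 = -3

The trace of a square matrix is the sum of its diagonal entries.
Diagonal entries of A: A[0][0] = -5, A[1][1] = 2.
tr(A) = -5 + 2 = -3.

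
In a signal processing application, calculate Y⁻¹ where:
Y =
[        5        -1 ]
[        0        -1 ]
det(Y) = -5
Y⁻¹ =
[      1/5      -1/5 ]
[        0        -1 ]

For a 2×2 matrix Y = [[a, b], [c, d]] with det(Y) ≠ 0, Y⁻¹ = (1/det(Y)) * [[d, -b], [-c, a]].
det(Y) = (5)*(-1) - (-1)*(0) = -5 - 0 = -5.
Y⁻¹ = (1/-5) * [[-1, 1], [0, 5]].
Dividing each entry by -5 and reducing:
Y⁻¹ =
[      1/5      -1/5 ]
[        0        -1 ]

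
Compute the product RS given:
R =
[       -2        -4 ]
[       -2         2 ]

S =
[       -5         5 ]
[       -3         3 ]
RS =
[       22       -22 ]
[        4        -4 ]

Matrix multiplication: (RS)[i][j] = sum over k of R[i][k] * S[k][j].
  (RS)[0][0] = (-2)*(-5) + (-4)*(-3) = 22
  (RS)[0][1] = (-2)*(5) + (-4)*(3) = -22
  (RS)[1][0] = (-2)*(-5) + (2)*(-3) = 4
  (RS)[1][1] = (-2)*(5) + (2)*(3) = -4
RS =
[       22       -22 ]
[        4        -4 ]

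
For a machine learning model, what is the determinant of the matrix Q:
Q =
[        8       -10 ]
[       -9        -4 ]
det(Q) = -122

For a 2×2 matrix [[a, b], [c, d]], det = a*d - b*c.
det(Q) = (8)*(-4) - (-10)*(-9) = -32 - 90 = -122.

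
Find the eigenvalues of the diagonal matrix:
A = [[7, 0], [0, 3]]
λ₁ = 7, λ₂ = 3

The characteristic polynomial of A is det(A - λI) = (7 - λ)(3 - λ) = 0.
The roots are λ = 7 and λ = 3, so the eigenvalues are the diagonal entries.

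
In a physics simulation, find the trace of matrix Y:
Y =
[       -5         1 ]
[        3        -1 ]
tr(Y) = -5 - 1 = -6

The trace of a square matrix is the sum of its diagonal entries.
Diagonal entries of Y: Y[0][0] = -5, Y[1][1] = -1.
tr(Y) = -5 - 1 = -6.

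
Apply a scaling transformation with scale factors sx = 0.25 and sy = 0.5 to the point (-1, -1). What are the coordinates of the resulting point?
(-0.25, -0.5)

Scaling matrix:
[[0.25, 0], [0, 0.50]]
Result: (-1 × 0.25, -1 × 0.5) = (-0.25, -0.5)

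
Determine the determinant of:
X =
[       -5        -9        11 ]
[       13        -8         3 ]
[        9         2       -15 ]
det(X) = -1490

Expand along row 0 (cofactor expansion): det(X) = a*(e*i - f*h) - b*(d*i - f*g) + c*(d*h - e*g), where the 3×3 is [[a, b, c], [d, e, f], [g, h, i]].
Minor M_00 = (-8)*(-15) - (3)*(2) = 120 - 6 = 114.
Minor M_01 = (13)*(-15) - (3)*(9) = -195 - 27 = -222.
Minor M_02 = (13)*(2) - (-8)*(9) = 26 + 72 = 98.
det(X) = (-5)*(114) - (-9)*(-222) + (11)*(98) = -570 - 1998 + 1078 = -1490.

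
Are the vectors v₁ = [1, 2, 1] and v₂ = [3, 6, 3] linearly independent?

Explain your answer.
No, linearly dependent (v₂ = 3·v₁)

Check whether there is a scalar k with v₂ = k·v₁.
Comparing components, k = 3 satisfies 3·[1, 2, 1] = [3, 6, 3].
Since v₂ is a scalar multiple of v₁, the two vectors are linearly dependent.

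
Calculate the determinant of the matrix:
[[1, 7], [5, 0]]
-35

For a 2×2 matrix [[a, b], [c, d]], det = ad - bc
det = (1)(0) - (7)(5) = 0 - 35 = -35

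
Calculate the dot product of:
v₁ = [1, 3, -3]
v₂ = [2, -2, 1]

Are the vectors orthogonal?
-7, No

The dot product is the sum of products of corresponding components.
v₁·v₂ = (1)*(2) + (3)*(-2) + (-3)*(1) = 2 - 6 - 3 = -7.
Two vectors are orthogonal iff their dot product is 0; here the dot product is -7, so the vectors are not orthogonal.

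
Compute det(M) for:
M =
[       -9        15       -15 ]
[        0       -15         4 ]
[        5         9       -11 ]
det(M) = -1986

Expand along row 0 (cofactor expansion): det(M) = a*(e*i - f*h) - b*(d*i - f*g) + c*(d*h - e*g), where the 3×3 is [[a, b, c], [d, e, f], [g, h, i]].
Minor M_00 = (-15)*(-11) - (4)*(9) = 165 - 36 = 129.
Minor M_01 = (0)*(-11) - (4)*(5) = 0 - 20 = -20.
Minor M_02 = (0)*(9) - (-15)*(5) = 0 + 75 = 75.
det(M) = (-9)*(129) - (15)*(-20) + (-15)*(75) = -1161 + 300 - 1125 = -1986.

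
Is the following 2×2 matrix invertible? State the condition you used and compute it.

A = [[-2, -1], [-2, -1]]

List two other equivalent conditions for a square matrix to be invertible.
No, not invertible; det(A) = 0 (two rows are equal, so the rows are linearly dependent). Equivalent conditions (failing for this A): rank(A) < 2; Ax = 0 has non-trivial solutions; 0 is an eigenvalue; the columns are linearly dependent.

To check invertibility, compute det(A).
In this matrix, row 0 and the last row are identical, so one row is a scalar multiple of another and the rows are linearly dependent.
A matrix with linearly dependent rows has det = 0 and is not invertible.
Equivalent failed conditions:
- rank(A) < 2.
- Ax = 0 has non-trivial solutions.
- 0 is an eigenvalue.
- The columns are linearly dependent.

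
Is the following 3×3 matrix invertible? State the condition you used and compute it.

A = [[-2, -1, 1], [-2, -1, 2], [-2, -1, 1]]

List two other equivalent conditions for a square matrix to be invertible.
No, not invertible; det(A) = 0 (two rows are equal, so the rows are linearly dependent). Equivalent conditions (failing for this A): rank(A) < 3; Ax = 0 has non-trivial solutions; 0 is an eigenvalue; the columns are linearly dependent.

To check invertibility, compute det(A).
In this matrix, row 0 and the last row are identical, so one row is a scalar multiple of another and the rows are linearly dependent.
A matrix with linearly dependent rows has det = 0 and is not invertible.
Equivalent failed conditions:
- rank(A) < 3.
- Ax = 0 has non-trivial solutions.
- 0 is an eigenvalue.
- The columns are linearly dependent.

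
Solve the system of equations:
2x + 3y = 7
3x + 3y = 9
x = 2, y = 1

Use elimination (row reduction):
Equation 1: 2x + 3y = 7.
Equation 2: 3x + 3y = 9.
Multiply Eq1 by 3 and Eq2 by 2: 6x + 9y = 21;  6x + 6y = 18.
Subtract: (-3)y = -3, so y = 1.
Back-substitute into Eq1: 2x + 3*(1) = 7, so x = 2.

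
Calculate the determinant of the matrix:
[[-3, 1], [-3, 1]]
0

For a 2×2 matrix [[a, b], [c, d]], det = ad - bc
det = (-3)(1) - (1)(-3) = -3 - -3 = 0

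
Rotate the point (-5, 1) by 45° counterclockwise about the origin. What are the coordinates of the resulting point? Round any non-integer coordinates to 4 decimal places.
(-4.2426, -2.8284)

Rotation matrix R(θ) = [[cos θ, -sin θ], [sin θ, cos θ]]; for θ = 45°:
R = [[√2/2, -√2/2], [√2/2, √2/2]]
Result: R × [-5, 1]ᵀ = [√2/2·-5 + (-√2/2)·1, √2/2·-5 + (√2/2)·1]ᵀ = (-4.2426, -2.8284)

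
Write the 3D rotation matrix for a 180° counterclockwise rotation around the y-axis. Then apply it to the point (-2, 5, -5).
R = [[-1, 0, 0], [0, 1, 0], [0, 0, -1]]; R·(-2, 5, -5) = (2, 5, 5)

Rotation matrix for 180° around y-axis:
cos(180°) = -1, sin(180°) = 0
R = [[-1, 0, 0], [0, 1, 0], [0, 0, -1]]
Apply to (-2, 5, -5): R·[-2, 5, -5]ᵀ = (2, 5, 5)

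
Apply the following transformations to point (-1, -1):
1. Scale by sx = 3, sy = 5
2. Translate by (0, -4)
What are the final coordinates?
(-3, -9)

Step 1: Scale (-1, -1) by (sx, sy) = (3, 5) → (-3, -5)
Step 2: Translate by (0, -4) → (-3, -9)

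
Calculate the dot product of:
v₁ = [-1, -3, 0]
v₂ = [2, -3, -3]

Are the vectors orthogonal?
7, No

The dot product is the sum of products of corresponding components.
v₁·v₂ = (-1)*(2) + (-3)*(-3) + (0)*(-3) = -2 + 9 + 0 = 7.
Two vectors are orthogonal iff their dot product is 0; here the dot product is 7, so the vectors are not orthogonal.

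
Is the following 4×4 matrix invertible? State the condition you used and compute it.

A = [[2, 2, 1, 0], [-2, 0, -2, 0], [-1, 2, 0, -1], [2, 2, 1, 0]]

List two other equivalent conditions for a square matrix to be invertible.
No, not invertible; det(A) = 0 (two rows are equal, so the rows are linearly dependent). Equivalent conditions (failing for this A): rank(A) < 4; Ax = 0 has non-trivial solutions; 0 is an eigenvalue; the columns are linearly dependent.

To check invertibility, compute det(A).
In this matrix, row 0 and the last row are identical, so one row is a scalar multiple of another and the rows are linearly dependent.
A matrix with linearly dependent rows has det = 0 and is not invertible.
Equivalent failed conditions:
- rank(A) < 4.
- Ax = 0 has non-trivial solutions.
- 0 is an eigenvalue.
- The columns are linearly dependent.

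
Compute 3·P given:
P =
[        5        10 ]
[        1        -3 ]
3P =
[       15        30 ]
[        3        -9 ]

Scalar multiplication is elementwise: (3P)[i][j] = 3 * P[i][j].
  (3P)[0][0] = 3 * (5) = 15
  (3P)[0][1] = 3 * (10) = 30
  (3P)[1][0] = 3 * (1) = 3
  (3P)[1][1] = 3 * (-3) = -9
3P =
[       15        30 ]
[        3        -9 ]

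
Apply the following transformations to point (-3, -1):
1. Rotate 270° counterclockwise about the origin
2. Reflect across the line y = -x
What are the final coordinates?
(-3, 1)

Step 1: Rotate 270° → (-1, 3)
Step 2: Reflect across the line y = -x → (-3, 1)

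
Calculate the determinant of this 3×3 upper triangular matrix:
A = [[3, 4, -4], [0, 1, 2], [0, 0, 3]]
9

The determinant of a triangular matrix is the product of its diagonal entries (the off-diagonal entries above the diagonal do not affect it).
det(A) = (3) * (1) * (3) = 9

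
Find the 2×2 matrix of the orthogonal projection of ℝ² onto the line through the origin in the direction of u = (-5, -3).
[[25/34, 15/34], [15/34, 9/34]]

The orthogonal projection onto the line spanned by a nonzero vector u = (a, b) has matrix P = (u uᵀ) / (uᵀ u) = (1/(a² + b²)) · [[a², ab], [ab, b²]].
Here u = (-5, -3), so a² + b² = 25 + 9 = 34.
P = (1/34) · [[25, 15], [15, 9]] = [[25/34, 15/34], [15/34, 9/34]].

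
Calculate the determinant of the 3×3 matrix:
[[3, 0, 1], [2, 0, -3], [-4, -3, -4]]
-33

Expansion along first row:
det = 3·det([[0,-3],[-3,-4]]) - 0·det([[2,-3],[-4,-4]]) + 1·det([[2,0],[-4,-3]])
    = 3·(0·-4 - -3·-3) - 0·(2·-4 - -3·-4) + 1·(2·-3 - 0·-4)
    = 3·-9 - 0·-20 + 1·-6
    = -27 + 0 + -6 = -33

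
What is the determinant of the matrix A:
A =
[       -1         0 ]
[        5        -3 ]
det(A) = 3

For a 2×2 matrix [[a, b], [c, d]], det = a*d - b*c.
det(A) = (-1)*(-3) - (0)*(5) = 3 - 0 = 3.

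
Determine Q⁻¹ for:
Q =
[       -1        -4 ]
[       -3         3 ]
det(Q) = -15
Q⁻¹ =
[     -1/5     -4/15 ]
[     -1/5      1/15 ]

For a 2×2 matrix Q = [[a, b], [c, d]] with det(Q) ≠ 0, Q⁻¹ = (1/det(Q)) * [[d, -b], [-c, a]].
det(Q) = (-1)*(3) - (-4)*(-3) = -3 - 12 = -15.
Q⁻¹ = (1/-15) * [[3, 4], [3, -1]].
Dividing each entry by -15 and reducing:
Q⁻¹ =
[     -1/5     -4/15 ]
[     -1/5      1/15 ]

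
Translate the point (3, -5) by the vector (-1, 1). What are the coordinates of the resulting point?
(2, -4)

Translation by (-1, 1):
x' = 3 + -1 = 2
y' = -5 + 1 = -4
Homogeneous matrix: [[1, 0, -1], [0, 1, 1], [0, 0, 1]]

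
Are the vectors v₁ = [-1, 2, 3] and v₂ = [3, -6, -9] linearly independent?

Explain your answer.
No, linearly dependent (v₂ = -3·v₁)

Check whether there is a scalar k with v₂ = k·v₁.
Comparing components, k = -3 satisfies -3·[-1, 2, 3] = [3, -6, -9].
Since v₂ is a scalar multiple of v₁, the two vectors are linearly dependent.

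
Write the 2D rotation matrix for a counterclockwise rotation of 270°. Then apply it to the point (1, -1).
R = [[0, 1], [-1, 0]]; R·(1, -1) = (-1, -1)

Rotation matrix formula: R(θ) = [[cos θ, -sin θ], [sin θ, cos θ]]
For θ = 270°:
cos(270°) = 0
sin(270°) = -1
R = [[0, 1], [-1, 0]]
Apply to (1, -1): [0·1 + (1)·-1, -1·1 + 0·-1] = (-1, -1)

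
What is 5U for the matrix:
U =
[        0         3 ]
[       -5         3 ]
5U =
[        0        15 ]
[      -25        15 ]

Scalar multiplication is elementwise: (5U)[i][j] = 5 * U[i][j].
  (5U)[0][0] = 5 * (0) = 0
  (5U)[0][1] = 5 * (3) = 15
  (5U)[1][0] = 5 * (-5) = -25
  (5U)[1][1] = 5 * (3) = 15
5U =
[        0        15 ]
[      -25        15 ]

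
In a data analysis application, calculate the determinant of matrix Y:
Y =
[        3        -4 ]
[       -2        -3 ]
det(Y) = -17

For a 2×2 matrix [[a, b], [c, d]], det = a*d - b*c.
det(Y) = (3)*(-3) - (-4)*(-2) = -9 - 8 = -17.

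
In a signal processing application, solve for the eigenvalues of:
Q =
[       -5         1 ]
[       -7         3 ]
λ = -4, 2

Solve det(Q - λI) = 0. For a 2×2 matrix the characteristic equation is λ² - (trace)λ + det = 0.
trace(Q) = a + d = -5 + 3 = -2.
det(Q) = a*d - b*c = (-5)*(3) - (1)*(-7) = -15 + 7 = -8.
Characteristic equation: λ² - (-2)λ + (-8) = 0.
Discriminant = (-2)² - 4*(-8) = 4 + 32 = 36.
λ = (-2 ± √36) / 2 = (-2 ± 6) / 2 = -4, 2.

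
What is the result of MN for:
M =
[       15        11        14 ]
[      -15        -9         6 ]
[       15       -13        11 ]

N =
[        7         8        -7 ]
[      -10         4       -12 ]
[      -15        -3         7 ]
MN =
[     -215       122      -139 ]
[     -105      -174       255 ]
[       70        35       128 ]

Matrix multiplication: (MN)[i][j] = sum over k of M[i][k] * N[k][j].
  (MN)[0][0] = (15)*(7) + (11)*(-10) + (14)*(-15) = -215
  (MN)[0][1] = (15)*(8) + (11)*(4) + (14)*(-3) = 122
  (MN)[0][2] = (15)*(-7) + (11)*(-12) + (14)*(7) = -139
  (MN)[1][0] = (-15)*(7) + (-9)*(-10) + (6)*(-15) = -105
  (MN)[1][1] = (-15)*(8) + (-9)*(4) + (6)*(-3) = -174
  (MN)[1][2] = (-15)*(-7) + (-9)*(-12) + (6)*(7) = 255
  (MN)[2][0] = (15)*(7) + (-13)*(-10) + (11)*(-15) = 70
  (MN)[2][1] = (15)*(8) + (-13)*(4) + (11)*(-3) = 35
  (MN)[2][2] = (15)*(-7) + (-13)*(-12) + (11)*(7) = 128
MN =
[     -215       122      -139 ]
[     -105      -174       255 ]
[       70        35       128 ]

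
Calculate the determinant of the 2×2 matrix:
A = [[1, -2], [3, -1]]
5

For A = [[a, b], [c, d]], det(A) = a*d - b*c.
det(A) = (1)*(-1) - (-2)*(3) = -1 - -6 = 5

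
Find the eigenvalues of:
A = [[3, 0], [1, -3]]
λ = -3, 3

Solve det(A - λI) = 0. For a 2×2 matrix this is λ² - (trace)λ + det = 0.
trace(A) = 3 - 3 = 0.
det(A) = (3)*(-3) - (0)*(1) = -9 - 0 = -9.
Characteristic equation: λ² - (0)λ + (-9) = 0.
Discriminant: (0)² - 4*(-9) = 0 + 36 = 36.
Roots: λ = (0 ± √36) / 2 = -3, 3.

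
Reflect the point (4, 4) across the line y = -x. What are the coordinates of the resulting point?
(-4, -4)

Reflection across line y = -x: (4, 4) → (-4, -4)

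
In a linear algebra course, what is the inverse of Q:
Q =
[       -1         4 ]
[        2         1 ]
det(Q) = -9
Q⁻¹ =
[     -1/9       4/9 ]
[      2/9       1/9 ]

For a 2×2 matrix Q = [[a, b], [c, d]] with det(Q) ≠ 0, Q⁻¹ = (1/det(Q)) * [[d, -b], [-c, a]].
det(Q) = (-1)*(1) - (4)*(2) = -1 - 8 = -9.
Q⁻¹ = (1/-9) * [[1, -4], [-2, -1]].
Dividing each entry by -9 and reducing:
Q⁻¹ =
[     -1/9       4/9 ]
[      2/9       1/9 ]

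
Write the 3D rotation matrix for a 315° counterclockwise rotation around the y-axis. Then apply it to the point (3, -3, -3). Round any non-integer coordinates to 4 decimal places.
R = [[√2/2, 0, -√2/2], [0, 1, 0], [√2/2, 0, √2/2]]; R·(3, -3, -3) = (4.2426, -3.0000, 0.0000)

Rotation matrix for 315° around y-axis:
cos(315°) = √2/2, sin(315°) = -√2/2
R = [[√2/2, 0, -√2/2], [0, 1, 0], [√2/2, 0, √2/2]]
Apply to (3, -3, -3): R·[3, -3, -3]ᵀ = (4.2426, -3.0000, 0.0000)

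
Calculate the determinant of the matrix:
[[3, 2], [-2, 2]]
10

For a 2×2 matrix [[a, b], [c, d]], det = ad - bc
det = (3)(2) - (2)(-2) = 6 - -4 = 10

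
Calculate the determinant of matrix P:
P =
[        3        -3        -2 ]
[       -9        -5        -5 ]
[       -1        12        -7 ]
det(P) = 685

Expand along row 0 (cofactor expansion): det(P) = a*(e*i - f*h) - b*(d*i - f*g) + c*(d*h - e*g), where the 3×3 is [[a, b, c], [d, e, f], [g, h, i]].
Minor M_00 = (-5)*(-7) - (-5)*(12) = 35 + 60 = 95.
Minor M_01 = (-9)*(-7) - (-5)*(-1) = 63 - 5 = 58.
Minor M_02 = (-9)*(12) - (-5)*(-1) = -108 - 5 = -113.
det(P) = (3)*(95) - (-3)*(58) + (-2)*(-113) = 285 + 174 + 226 = 685.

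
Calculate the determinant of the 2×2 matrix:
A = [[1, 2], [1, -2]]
-4

For A = [[a, b], [c, d]], det(A) = a*d - b*c.
det(A) = (1)*(-2) - (2)*(1) = -2 - 2 = -4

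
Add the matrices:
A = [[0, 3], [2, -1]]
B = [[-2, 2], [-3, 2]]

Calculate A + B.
[[-2, 5], [-1, 1]]

Add corresponding elements:
(0)+(-2)=-2
(3)+(2)=5
(2)+(-3)=-1
(-1)+(2)=1
A + B = [[-2, 5], [-1, 1]]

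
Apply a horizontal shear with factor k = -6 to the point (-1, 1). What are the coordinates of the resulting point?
(-7, 1)

Shear matrix for horizontal shear with factor k = -6:
[[1, -6], [0, 1]]
Result: (-1, 1) → (-7, 1)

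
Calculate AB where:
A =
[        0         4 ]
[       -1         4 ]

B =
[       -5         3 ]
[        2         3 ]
AB =
[        8        12 ]
[       13         9 ]

Matrix multiplication: (AB)[i][j] = sum over k of A[i][k] * B[k][j].
  (AB)[0][0] = (0)*(-5) + (4)*(2) = 8
  (AB)[0][1] = (0)*(3) + (4)*(3) = 12
  (AB)[1][0] = (-1)*(-5) + (4)*(2) = 13
  (AB)[1][1] = (-1)*(3) + (4)*(3) = 9
AB =
[        8        12 ]
[       13         9 ]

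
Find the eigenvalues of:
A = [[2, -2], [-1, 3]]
λ = 1, 4

Solve det(A - λI) = 0. For a 2×2 matrix this is λ² - (trace)λ + det = 0.
trace(A) = 2 + 3 = 5.
det(A) = (2)*(3) - (-2)*(-1) = 6 - 2 = 4.
Characteristic equation: λ² - (5)λ + (4) = 0.
Discriminant: (5)² - 4*(4) = 25 - 16 = 9.
Roots: λ = (5 ± √9) / 2 = 1, 4.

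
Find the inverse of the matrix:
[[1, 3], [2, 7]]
[[7, -3], [-2, 1]]

For [[a,b],[c,d]], inverse = (1/det)·[[d,-b],[-c,a]]
det = 1·7 - 3·2 = 1
Inverse = (1/1)·[[7, -3], [-2, 1]]
        = [[7, -3], [-2, 1]]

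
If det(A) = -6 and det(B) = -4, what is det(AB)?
24

Use the multiplicative property of determinants: det(AB) = det(A)*det(B).
det(AB) = (-6)*(-4) = 24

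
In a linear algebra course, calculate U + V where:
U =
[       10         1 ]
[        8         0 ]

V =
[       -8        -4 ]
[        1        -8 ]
U + V =
[        2        -3 ]
[        9        -8 ]

Matrix addition is elementwise: (U+V)[i][j] = U[i][j] + V[i][j].
  (U+V)[0][0] = (10) + (-8) = 2
  (U+V)[0][1] = (1) + (-4) = -3
  (U+V)[1][0] = (8) + (1) = 9
  (U+V)[1][1] = (0) + (-8) = -8
U + V =
[        2        -3 ]
[        9        -8 ]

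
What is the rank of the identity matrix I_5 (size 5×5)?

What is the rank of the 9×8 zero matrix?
rank(I_5) = 5, rank(0) = 0

The identity I_5 has 5 columns that are the standard basis vectors e_1, …, e_5. These are linearly independent, so all 5 columns are pivots and rank(I_5) = 5.
The 9×8 zero matrix has every entry zero, so every row is the zero row and there are no pivots; rank(0) = 0.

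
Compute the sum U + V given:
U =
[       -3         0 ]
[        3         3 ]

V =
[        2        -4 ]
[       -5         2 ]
U + V =
[       -1        -4 ]
[       -2         5 ]

Matrix addition is elementwise: (U+V)[i][j] = U[i][j] + V[i][j].
  (U+V)[0][0] = (-3) + (2) = -1
  (U+V)[0][1] = (0) + (-4) = -4
  (U+V)[1][0] = (3) + (-5) = -2
  (U+V)[1][1] = (3) + (2) = 5
U + V =
[       -1        -4 ]
[       -2         5 ]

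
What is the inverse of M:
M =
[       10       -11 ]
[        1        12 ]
det(M) = 131
M⁻¹ =
[   12/131    11/131 ]
[   -1/131    10/131 ]

For a 2×2 matrix M = [[a, b], [c, d]] with det(M) ≠ 0, M⁻¹ = (1/det(M)) * [[d, -b], [-c, a]].
det(M) = (10)*(12) - (-11)*(1) = 120 + 11 = 131.
M⁻¹ = (1/131) * [[12, 11], [-1, 10]].
Dividing each entry by 131 and reducing:
M⁻¹ =
[   12/131    11/131 ]
[   -1/131    10/131 ]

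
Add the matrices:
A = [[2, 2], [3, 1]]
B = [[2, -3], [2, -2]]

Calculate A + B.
[[4, -1], [5, -1]]

Add corresponding elements:
(2)+(2)=4
(2)+(-3)=-1
(3)+(2)=5
(1)+(-2)=-1
A + B = [[4, -1], [5, -1]]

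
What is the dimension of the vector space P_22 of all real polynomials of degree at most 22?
Dimension = 23

A polynomial of degree at most 22 can be written as a₀ + a₁x + a₂x² + … + a_22x^22, with 23 free coefficients a₀, …, a_22.
The set {1, x, x², …, x^22} is a basis: it spans P_22 (every such polynomial is a linear combination of these) and is linearly independent (a polynomial is zero iff all its coefficients are zero).
Therefore dim(P_22) = 22 + 1 = 23.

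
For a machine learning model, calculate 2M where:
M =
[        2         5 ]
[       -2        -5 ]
2M =
[        4        10 ]
[       -4       -10 ]

Scalar multiplication is elementwise: (2M)[i][j] = 2 * M[i][j].
  (2M)[0][0] = 2 * (2) = 4
  (2M)[0][1] = 2 * (5) = 10
  (2M)[1][0] = 2 * (-2) = -4
  (2M)[1][1] = 2 * (-5) = -10
2M =
[        4        10 ]
[       -4       -10 ]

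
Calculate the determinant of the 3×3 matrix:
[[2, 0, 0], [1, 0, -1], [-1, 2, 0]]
4

Expansion along first row:
det = 2·det([[0,-1],[2,0]]) - 0·det([[1,-1],[-1,0]]) + 0·det([[1,0],[-1,2]])
    = 2·(0·0 - -1·2) - 0·(1·0 - -1·-1) + 0·(1·2 - 0·-1)
    = 2·2 - 0·-1 + 0·2
    = 4 + 0 + 0 = 4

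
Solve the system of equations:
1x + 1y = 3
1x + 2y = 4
x = 2, y = 1

Use elimination (row reduction):
Equation 1: 1x + 1y = 3.
Equation 2: 1x + 2y = 4.
Multiply Eq1 by 1 and Eq2 by 1: 1x + 1y = 3;  1x + 2y = 4.
Subtract: (1)y = 1, so y = 1.
Back-substitute into Eq1: 1x + 1*(1) = 3, so x = 2.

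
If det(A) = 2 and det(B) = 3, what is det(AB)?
6

Use the multiplicative property of determinants: det(AB) = det(A)*det(B).
det(AB) = (2)*(3) = 6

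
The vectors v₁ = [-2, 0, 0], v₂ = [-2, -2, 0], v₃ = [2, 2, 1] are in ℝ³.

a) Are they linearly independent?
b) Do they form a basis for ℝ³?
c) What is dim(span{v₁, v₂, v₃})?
Yes independent, yes basis, dim = 3

Stack v₁, v₂, v₃ as rows of a 3×3 matrix.
[[-2, 0, 0]; [-2, -2, 0]; [2, 2, 1]] is already lower triangular with nonzero diagonal entries (-2, -2, 1), so its determinant is the product of the diagonal entries, det = (-2)·(-2)·(1) = 4 ≠ 0, and the rows are linearly independent.
Three linearly independent vectors in ℝ³ form a basis for ℝ³, so dim(span{v₁,v₂,v₃}) = 3.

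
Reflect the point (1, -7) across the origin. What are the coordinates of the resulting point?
(-1, 7)

Reflection across origin: (1, -7) → (-1, 7)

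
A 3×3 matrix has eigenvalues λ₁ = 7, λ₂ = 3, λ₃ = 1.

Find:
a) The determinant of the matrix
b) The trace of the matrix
det = 21, trace = 11

Two standard eigenvalue identities:
- det(A) equals the product of the eigenvalues (counted with multiplicity).
- trace(A) equals the sum of the eigenvalues.
det(A) = (7)*(3)*(1) = 21.
trace(A) = 7 + 3 + 1 = 11.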